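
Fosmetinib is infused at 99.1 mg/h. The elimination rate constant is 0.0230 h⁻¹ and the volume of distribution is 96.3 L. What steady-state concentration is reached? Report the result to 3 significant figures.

CL = k · V = 0.0230 × 96.3 = 2.215 L/h
Css = rate / CL = 99.1 / 2.215 ≈ 44.7 mg/L

44.7 mg/L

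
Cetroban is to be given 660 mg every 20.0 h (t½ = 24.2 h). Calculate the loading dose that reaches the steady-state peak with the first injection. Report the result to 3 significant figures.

1510 mg

k = ln 2 / 24.2 = 0.02864 h⁻¹
Accumulation ratio R = 1 / (1 − e^(−kτ)) = 1 / (1 − e^(−0.02864×20.0)) = 1 / (1 − 0.5639) = 2.293
Loading dose = maintenance dose × R = 660 × 2.293 ≈ 1510 mg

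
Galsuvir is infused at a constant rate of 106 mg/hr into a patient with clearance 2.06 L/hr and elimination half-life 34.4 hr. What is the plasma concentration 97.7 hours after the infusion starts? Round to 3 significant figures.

Css = rate / CL = 106 / 2.06 = 51.46 mg/L
k = ln 2 / 34.4 = 0.02015 hr⁻¹
C(t) = Css (1 − e^(−kt)) = 51.46 × (1 − e^(−1.969)) = 51.46 × 0.8604 ≈ 44.3 mg/L

44.3 mg/L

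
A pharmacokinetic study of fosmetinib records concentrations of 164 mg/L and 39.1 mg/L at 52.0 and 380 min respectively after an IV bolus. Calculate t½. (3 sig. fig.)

k = ln(C₁/C₂) / (t₂ − t₁) = ln(164/39.1) / (380 − 52.0)
  = 1.434 / 328.0 = 0.004371 min⁻¹
t½ = ln 2 / k = ln 2 / 0.004371 ≈ 159 minutes

159 minutes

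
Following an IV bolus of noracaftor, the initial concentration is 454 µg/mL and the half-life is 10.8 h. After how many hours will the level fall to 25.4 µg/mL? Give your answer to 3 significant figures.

44.9 hours

k = ln 2 / 10.8 = 0.06418 h⁻¹
C(t) = C₀ e^(−kt)  ⇒  t = ln(C₀/C) / k
t = ln(454/25.4) / 0.06418 = 2.883 / 0.06418 ≈ 44.9 hours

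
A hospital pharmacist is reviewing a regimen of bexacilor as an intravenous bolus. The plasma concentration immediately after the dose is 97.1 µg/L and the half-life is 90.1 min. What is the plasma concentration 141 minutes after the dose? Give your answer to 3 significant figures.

k = ln 2 / 90.1 = 0.007693 min⁻¹
141 min is 1.565 half-lives, so C = 97.1 × (1/2)^1.565 = 97.1 × 0.3380 ≈ 32.8 µg/L

32.8 µg/L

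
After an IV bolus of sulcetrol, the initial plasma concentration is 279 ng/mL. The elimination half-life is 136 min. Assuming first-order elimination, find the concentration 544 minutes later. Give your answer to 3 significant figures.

k = ln 2 / 136 = 0.005097 min⁻¹
C(t) = C₀ e^(−kt) = 279 × e^(−0.005097 × 544) = 279 × e^(−2.773) = 279 × 0.06250 ≈ 17.4 ng/mL

17.4 ng/mL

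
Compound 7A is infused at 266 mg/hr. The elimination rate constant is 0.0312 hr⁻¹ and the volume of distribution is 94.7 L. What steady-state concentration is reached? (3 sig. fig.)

CL = k · V = 0.0312 × 94.7 = 2.955 L/hr
Css = rate / CL = 266 / 2.955 ≈ 90.0 mg/L

90.0 mg/L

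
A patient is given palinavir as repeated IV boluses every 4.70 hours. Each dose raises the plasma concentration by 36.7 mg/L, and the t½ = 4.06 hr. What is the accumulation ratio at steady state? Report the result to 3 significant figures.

k = ln 2 / 4.06 = 0.1707 hr⁻¹
Fraction remaining after one interval: e^(−kτ) = e^(−0.1707 × 4.70) = 0.4482
R = 1 / (1 − 0.4482) = 1 / 0.5518 ≈ 1.81

1.81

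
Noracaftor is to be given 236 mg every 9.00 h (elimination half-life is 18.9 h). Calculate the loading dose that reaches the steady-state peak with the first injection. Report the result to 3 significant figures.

k = ln 2 / 18.9 = 0.03667 h⁻¹
Accumulation ratio R = 1 / (1 − e^(−kτ)) = 1 / (1 − e^(−0.03667×9.00)) = 1 / (1 − 0.7189) = 3.557
Loading dose = maintenance dose × R = 236 × 3.557 ≈ 839 mg

839 mg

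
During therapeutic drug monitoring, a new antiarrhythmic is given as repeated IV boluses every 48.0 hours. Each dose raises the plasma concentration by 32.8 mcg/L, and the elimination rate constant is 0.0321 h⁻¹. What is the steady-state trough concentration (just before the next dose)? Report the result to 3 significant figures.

8.94 mcg/L

Fraction remaining after one interval: e^(−kτ) = e^(−0.03210 × 48.0) = 0.2142
R = 1 / (1 − 0.2142) = 1.273
Css,max = 32.8 × 1.273 = 41.74 mcg/L
Css,min = Css,max × e^(−kτ) = 41.74 × 0.2142 ≈ 8.94 mcg/L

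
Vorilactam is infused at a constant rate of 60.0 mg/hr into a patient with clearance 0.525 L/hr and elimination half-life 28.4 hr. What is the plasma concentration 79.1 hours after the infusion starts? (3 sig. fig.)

Css = rate / CL = 60.0 / 0.525 = 114.3 mg/L
k = ln 2 / 28.4 = 0.02441 hr⁻¹
C(t) = Css (1 − e^(−kt)) = 114.3 × (1 − e^(−1.931)) = 114.3 × 0.8549 ≈ 97.7 mg/L

97.7 mg/L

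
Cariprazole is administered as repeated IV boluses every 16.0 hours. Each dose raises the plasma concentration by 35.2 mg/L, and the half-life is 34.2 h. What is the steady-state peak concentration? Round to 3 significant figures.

k = ln 2 / 34.2 = 0.02027 h⁻¹
Fraction remaining after one interval: e^(−kτ) = e^(−0.02027 × 16.0) = 0.7230
R = 1 / (1 − 0.7230) = 3.611
Css,max = 35.2 × 3.611 ≈ 127 mg/L

127 mg/L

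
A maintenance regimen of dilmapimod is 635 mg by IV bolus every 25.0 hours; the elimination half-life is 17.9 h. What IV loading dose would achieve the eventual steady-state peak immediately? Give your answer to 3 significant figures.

1020 mg

k = ln 2 / 17.9 = 0.03872 h⁻¹
Accumulation ratio R = 1 / (1 − e^(−kτ)) = 1 / (1 − e^(−0.03872×25.0)) = 1 / (1 − 0.3798) = 1.612
Loading dose = maintenance dose × R = 635 × 1.612 ≈ 1020 mg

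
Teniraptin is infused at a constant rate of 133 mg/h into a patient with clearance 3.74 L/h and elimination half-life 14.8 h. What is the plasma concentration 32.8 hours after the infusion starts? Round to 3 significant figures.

Css = rate / CL = 133 / 3.74 = 35.56 mg/L
k = ln 2 / 14.8 = 0.04683 h⁻¹
C(t) = Css (1 − e^(−kt)) = 35.56 × (1 − e^(−1.536)) = 35.56 × 0.7848 ≈ 27.9 mg/L

27.9 mg/L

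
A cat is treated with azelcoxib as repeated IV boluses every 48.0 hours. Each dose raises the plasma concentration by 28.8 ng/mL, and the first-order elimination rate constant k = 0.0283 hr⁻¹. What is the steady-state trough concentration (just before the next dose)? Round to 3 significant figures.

Fraction remaining after one interval: e^(−kτ) = e^(−0.02830 × 48.0) = 0.2571
R = 1 / (1 − 0.2571) = 1.346
Css,max = 28.8 × 1.346 = 38.77 ng/mL
Css,min = Css,max × e^(−kτ) = 38.77 × 0.2571 ≈ 9.97 ng/mL

9.97 ng/mL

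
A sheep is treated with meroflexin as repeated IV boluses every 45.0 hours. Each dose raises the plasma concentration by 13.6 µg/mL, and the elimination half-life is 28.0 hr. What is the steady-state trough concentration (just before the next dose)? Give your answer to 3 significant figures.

k = ln 2 / 28.0 = 0.02476 hr⁻¹
Fraction remaining after one interval: e^(−kτ) = e^(−0.02476 × 45.0) = 0.3282
R = 1 / (1 − 0.3282) = 1.489
Css,max = 13.6 × 1.489 = 20.25 µg/mL
Css,min = Css,max × e^(−kτ) = 20.25 × 0.3282 ≈ 6.65 µg/mL

6.65 µg/mL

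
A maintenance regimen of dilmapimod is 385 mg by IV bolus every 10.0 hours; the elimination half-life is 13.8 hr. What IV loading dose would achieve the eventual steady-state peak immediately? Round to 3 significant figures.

k = ln 2 / 13.8 = 0.05023 hr⁻¹
Accumulation ratio R = 1 / (1 − e^(−kτ)) = 1 / (1 − e^(−0.05023×10.0)) = 1 / (1 − 0.6051) = 2.533
Loading dose = maintenance dose × R = 385 × 2.533 ≈ 975 mg

975 mg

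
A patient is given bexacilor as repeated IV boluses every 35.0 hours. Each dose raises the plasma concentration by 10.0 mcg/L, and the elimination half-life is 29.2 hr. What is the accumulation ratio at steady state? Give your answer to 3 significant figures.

1.77

k = ln 2 / 29.2 = 0.02374 hr⁻¹
Fraction remaining after one interval: e^(−kτ) = e^(−0.02374 × 35.0) = 0.4357
R = 1 / (1 − 0.4357) = 1 / 0.5643 ≈ 1.77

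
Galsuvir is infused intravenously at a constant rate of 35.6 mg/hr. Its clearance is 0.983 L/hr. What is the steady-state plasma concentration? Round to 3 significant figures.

36.2 µg/mL

Css = infusion rate / CL = 35.6 / 0.983 ≈ 36.2 µg/mL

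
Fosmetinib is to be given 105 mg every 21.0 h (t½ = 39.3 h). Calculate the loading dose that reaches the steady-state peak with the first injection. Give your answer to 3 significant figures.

339 mg

k = ln 2 / 39.3 = 0.01764 h⁻¹
Accumulation ratio R = 1 / (1 − e^(−kτ)) = 1 / (1 − e^(−0.01764×21.0)) = 1 / (1 − 0.6905) = 3.231
Loading dose = maintenance dose × R = 105 × 3.231 ≈ 339 mg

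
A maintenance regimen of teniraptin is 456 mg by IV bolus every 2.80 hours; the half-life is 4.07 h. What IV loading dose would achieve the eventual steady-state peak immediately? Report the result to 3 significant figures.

k = ln 2 / 4.07 = 0.1703 h⁻¹
Accumulation ratio R = 1 / (1 − e^(−kτ)) = 1 / (1 − e^(−0.1703×2.80)) = 1 / (1 − 0.6207) = 2.637
Loading dose = maintenance dose × R = 456 × 2.637 ≈ 1200 mg

1200 mg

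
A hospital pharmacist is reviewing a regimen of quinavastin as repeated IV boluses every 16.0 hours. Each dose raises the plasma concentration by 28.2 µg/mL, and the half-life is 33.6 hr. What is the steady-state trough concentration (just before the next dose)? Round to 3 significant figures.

k = ln 2 / 33.6 = 0.02063 hr⁻¹
Fraction remaining after one interval: e^(−kτ) = e^(−0.02063 × 16.0) = 0.7189
R = 1 / (1 − 0.7189) = 3.557
Css,max = 28.2 × 3.557 = 100.3 µg/mL
Css,min = Css,max × e^(−kτ) = 100.3 × 0.7189 ≈ 72.1 µg/mL

72.1 µg/mL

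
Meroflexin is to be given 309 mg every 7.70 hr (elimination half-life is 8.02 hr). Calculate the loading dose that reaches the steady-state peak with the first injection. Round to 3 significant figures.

k = ln 2 / 8.02 = 0.08643 hr⁻¹
Accumulation ratio R = 1 / (1 − e^(−kτ)) = 1 / (1 − e^(−0.08643×7.70)) = 1 / (1 − 0.5140) = 2.058
Loading dose = maintenance dose × R = 309 × 2.058 ≈ 636 mg

636 mg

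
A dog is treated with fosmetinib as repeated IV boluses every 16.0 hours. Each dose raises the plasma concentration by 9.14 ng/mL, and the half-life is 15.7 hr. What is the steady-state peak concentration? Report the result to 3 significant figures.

18.0 ng/mL

k = ln 2 / 15.7 = 0.04415 hr⁻¹
Fraction remaining after one interval: e^(−kτ) = e^(−0.04415 × 16.0) = 0.4934
R = 1 / (1 − 0.4934) = 1.974
Css,max = 9.14 × 1.974 ≈ 18.0 ng/mL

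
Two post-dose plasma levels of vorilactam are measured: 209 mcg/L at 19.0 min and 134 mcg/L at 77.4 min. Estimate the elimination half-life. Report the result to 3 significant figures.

91.1 minutes

k = ln(C₁/C₂) / (t₂ − t₁) = ln(209/134) / (77.4 − 19.0)
  = 0.4445 / 58.40 = 0.007611 min⁻¹
t½ = ln 2 / k = ln 2 / 0.007611 ≈ 91.1 minutes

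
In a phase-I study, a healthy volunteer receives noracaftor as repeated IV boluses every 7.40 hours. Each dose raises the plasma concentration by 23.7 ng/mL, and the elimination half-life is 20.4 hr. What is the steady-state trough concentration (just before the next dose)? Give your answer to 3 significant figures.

82.9 ng/mL

k = ln 2 / 20.4 = 0.03398 hr⁻¹
Fraction remaining after one interval: e^(−kτ) = e^(−0.03398 × 7.40) = 0.7777
R = 1 / (1 − 0.7777) = 4.498
Css,max = 23.7 × 4.498 = 106.6 ng/mL
Css,min = Css,max × e^(−kτ) = 106.6 × 0.7777 ≈ 82.9 ng/mL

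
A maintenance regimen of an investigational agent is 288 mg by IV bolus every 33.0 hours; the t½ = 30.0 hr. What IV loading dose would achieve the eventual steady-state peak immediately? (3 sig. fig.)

540 mg

k = ln 2 / 30.0 = 0.02310 hr⁻¹
Accumulation ratio R = 1 / (1 − e^(−kτ)) = 1 / (1 − e^(−0.02310×33.0)) = 1 / (1 − 0.4665) = 1.874
Loading dose = maintenance dose × R = 288 × 1.874 ≈ 540 mg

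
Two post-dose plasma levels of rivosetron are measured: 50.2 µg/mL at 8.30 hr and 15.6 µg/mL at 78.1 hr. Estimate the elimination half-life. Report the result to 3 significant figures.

k = ln(C₁/C₂) / (t₂ − t₁) = ln(50.2/15.6) / (78.1 − 8.30)
  = 1.169 / 69.80 = 0.01674 hr⁻¹
t½ = ln 2 / k = ln 2 / 0.01674 ≈ 41.4 hours

41.4 hours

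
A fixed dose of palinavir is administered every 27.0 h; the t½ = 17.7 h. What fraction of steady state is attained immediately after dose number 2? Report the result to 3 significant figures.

k = ln 2 / 17.7 = 0.03916 h⁻¹
f_n = 1 − e^(−nkτ) = 1 − e^(−2 × 0.03916 × 27.0) = 1 − e^(−2.115) = 1 − 0.1207 ≈ 0.879

0.879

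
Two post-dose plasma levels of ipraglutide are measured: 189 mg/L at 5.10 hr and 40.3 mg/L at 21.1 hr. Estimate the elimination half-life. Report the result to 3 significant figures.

7.18 hours

k = ln(C₁/C₂) / (t₂ − t₁) = ln(189/40.3) / (21.1 − 5.10)
  = 1.545 / 16.00 = 0.09659 hr⁻¹
t½ = ln 2 / k = ln 2 / 0.09659 ≈ 7.18 hours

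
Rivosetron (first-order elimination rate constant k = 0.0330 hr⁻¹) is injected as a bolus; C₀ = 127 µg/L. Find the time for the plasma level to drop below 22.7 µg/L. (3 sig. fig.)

52.2 hours

C(t) = C₀ e^(−kt)  ⇒  t = ln(C₀/C) / k
t = ln(127/22.7) / 0.03300 = 1.722 / 0.03300 ≈ 52.2 hours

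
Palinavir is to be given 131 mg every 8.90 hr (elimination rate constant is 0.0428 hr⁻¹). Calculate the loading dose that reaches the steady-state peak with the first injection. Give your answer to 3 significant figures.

414 mg

Accumulation ratio R = 1 / (1 − e^(−kτ)) = 1 / (1 − e^(−0.04280×8.90)) = 1 / (1 − 0.6832) = 3.157
Loading dose = maintenance dose × R = 131 × 3.157 ≈ 414 mg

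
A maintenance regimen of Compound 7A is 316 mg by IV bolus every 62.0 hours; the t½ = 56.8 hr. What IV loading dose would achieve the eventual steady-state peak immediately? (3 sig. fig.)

595 mg

k = ln 2 / 56.8 = 0.01220 hr⁻¹
Accumulation ratio R = 1 / (1 − e^(−kτ)) = 1 / (1 − e^(−0.01220×62.0)) = 1 / (1 − 0.4693) = 1.884
Loading dose = maintenance dose × R = 316 × 1.884 ≈ 595 mg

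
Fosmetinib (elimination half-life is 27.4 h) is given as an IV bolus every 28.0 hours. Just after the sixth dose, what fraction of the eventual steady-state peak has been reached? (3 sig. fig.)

k = ln 2 / 27.4 = 0.02530 h⁻¹
f_n = 1 − e^(−nkτ) = 1 − e^(−6 × 0.02530 × 28.0) = 1 − e^(−4.250) = 1 − 0.01426 ≈ 0.986

0.986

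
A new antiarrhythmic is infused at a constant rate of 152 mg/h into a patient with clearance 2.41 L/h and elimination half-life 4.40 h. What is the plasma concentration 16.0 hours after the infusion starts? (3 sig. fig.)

Css = rate / CL = 152 / 2.41 = 63.07 µg/mL
k = ln 2 / 4.40 = 0.1575 h⁻¹
C(t) = Css (1 − e^(−kt)) = 63.07 × (1 − e^(−2.521)) = 63.07 × 0.9196 ≈ 58.0 µg/mL

58.0 µg/mL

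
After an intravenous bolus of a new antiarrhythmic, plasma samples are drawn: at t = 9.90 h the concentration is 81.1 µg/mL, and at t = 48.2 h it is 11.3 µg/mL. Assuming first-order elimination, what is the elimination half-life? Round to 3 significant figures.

13.5 hours

k = ln(C₁/C₂) / (t₂ − t₁) = ln(81.1/11.3) / (48.2 − 9.90)
  = 1.971 / 38.30 = 0.05146 h⁻¹
t½ = ln 2 / k = ln 2 / 0.05146 ≈ 13.5 hours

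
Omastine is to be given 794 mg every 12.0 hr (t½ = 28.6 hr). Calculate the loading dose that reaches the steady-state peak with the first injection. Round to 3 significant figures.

k = ln 2 / 28.6 = 0.02424 hr⁻¹
Accumulation ratio R = 1 / (1 − e^(−kτ)) = 1 / (1 − e^(−0.02424×12.0)) = 1 / (1 − 0.7476) = 3.963
Loading dose = maintenance dose × R = 794 × 3.963 ≈ 3150 mg

3150 mg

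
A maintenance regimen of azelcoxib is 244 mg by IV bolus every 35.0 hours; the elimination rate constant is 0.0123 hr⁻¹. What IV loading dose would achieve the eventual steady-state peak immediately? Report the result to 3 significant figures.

Accumulation ratio R = 1 / (1 − e^(−kτ)) = 1 / (1 − e^(−0.01230×35.0)) = 1 / (1 − 0.6502) = 2.859
Loading dose = maintenance dose × R = 244 × 2.859 ≈ 698 mg

698 mg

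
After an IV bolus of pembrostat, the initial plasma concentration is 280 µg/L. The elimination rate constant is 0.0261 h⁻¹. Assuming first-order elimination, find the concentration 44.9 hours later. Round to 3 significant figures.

86.7 µg/L

C(t) = C₀ e^(−kt) = 280 × e^(−0.02610 × 44.9) = 280 × e^(−1.172) = 280 × 0.3098 ≈ 86.7 µg/L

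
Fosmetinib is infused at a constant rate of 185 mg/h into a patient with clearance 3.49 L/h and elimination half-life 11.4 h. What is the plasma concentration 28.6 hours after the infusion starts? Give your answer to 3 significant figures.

Css = rate / CL = 185 / 3.49 = 53.01 µg/mL
k = ln 2 / 11.4 = 0.06080 h⁻¹
C(t) = Css (1 − e^(−kt)) = 53.01 × (1 − e^(−1.739)) = 53.01 × 0.8243 ≈ 43.7 µg/mL

43.7 µg/mL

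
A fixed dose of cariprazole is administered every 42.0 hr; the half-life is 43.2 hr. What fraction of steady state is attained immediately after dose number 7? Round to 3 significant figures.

k = ln 2 / 43.2 = 0.01605 hr⁻¹
f_n = 1 − e^(−nkτ) = 1 − e^(−7 × 0.01605 × 42.0) = 1 − e^(−4.717) = 1 − 0.008940 ≈ 0.991

0.991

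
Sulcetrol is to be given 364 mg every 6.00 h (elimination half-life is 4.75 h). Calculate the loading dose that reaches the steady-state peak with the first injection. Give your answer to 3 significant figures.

624 mg

k = ln 2 / 4.75 = 0.1459 h⁻¹
Accumulation ratio R = 1 / (1 − e^(−kτ)) = 1 / (1 − e^(−0.1459×6.00)) = 1 / (1 − 0.4166) = 1.714
Loading dose = maintenance dose × R = 364 × 1.714 ≈ 624 mg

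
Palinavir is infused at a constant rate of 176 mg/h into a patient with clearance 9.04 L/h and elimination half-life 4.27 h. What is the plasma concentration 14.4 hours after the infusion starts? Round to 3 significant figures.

17.6 mg/L

Css = rate / CL = 176 / 9.04 = 19.47 mg/L
k = ln 2 / 4.27 = 0.1623 h⁻¹
C(t) = Css (1 − e^(−kt)) = 19.47 × (1 − e^(−2.338)) = 19.47 × 0.9034 ≈ 17.6 mg/L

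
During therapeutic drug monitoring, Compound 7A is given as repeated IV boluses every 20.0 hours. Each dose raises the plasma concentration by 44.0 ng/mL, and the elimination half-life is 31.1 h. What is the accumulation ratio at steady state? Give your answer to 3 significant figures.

2.78

k = ln 2 / 31.1 = 0.02229 h⁻¹
Fraction remaining after one interval: e^(−kτ) = e^(−0.02229 × 20.0) = 0.6403
R = 1 / (1 − 0.6403) = 1 / 0.3597 ≈ 2.78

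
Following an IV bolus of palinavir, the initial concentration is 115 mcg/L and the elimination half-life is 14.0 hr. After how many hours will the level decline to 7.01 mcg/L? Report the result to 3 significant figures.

56.5 hours

k = ln 2 / 14.0 = 0.04951 hr⁻¹
C(t) = C₀ e^(−kt)  ⇒  t = ln(C₀/C) / k
t = ln(115/7.01) / 0.04951 = 2.798 / 0.04951 ≈ 56.5 hours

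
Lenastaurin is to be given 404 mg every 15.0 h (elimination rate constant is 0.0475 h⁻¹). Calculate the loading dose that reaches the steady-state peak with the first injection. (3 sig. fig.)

793 mg

Accumulation ratio R = 1 / (1 − e^(−kτ)) = 1 / (1 − e^(−0.04750×15.0)) = 1 / (1 − 0.4904) = 1.962
Loading dose = maintenance dose × R = 404 × 1.962 ≈ 793 mg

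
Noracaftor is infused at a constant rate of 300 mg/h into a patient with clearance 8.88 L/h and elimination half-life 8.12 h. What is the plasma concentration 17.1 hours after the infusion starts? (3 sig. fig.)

25.9 mg/L

Css = rate / CL = 300 / 8.88 = 33.78 mg/L
k = ln 2 / 8.12 = 0.08536 h⁻¹
C(t) = Css (1 − e^(−kt)) = 33.78 × (1 − e^(−1.460)) = 33.78 × 0.7677 ≈ 25.9 mg/L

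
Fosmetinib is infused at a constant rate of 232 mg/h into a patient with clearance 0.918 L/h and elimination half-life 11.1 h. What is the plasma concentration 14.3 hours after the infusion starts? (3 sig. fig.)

Css = rate / CL = 232 / 0.918 = 252.7 mg/L
k = ln 2 / 11.1 = 0.06245 h⁻¹
C(t) = Css (1 − e^(−kt)) = 252.7 × (1 − e^(−0.8930)) = 252.7 × 0.5906 ≈ 149 mg/L

149 mg/L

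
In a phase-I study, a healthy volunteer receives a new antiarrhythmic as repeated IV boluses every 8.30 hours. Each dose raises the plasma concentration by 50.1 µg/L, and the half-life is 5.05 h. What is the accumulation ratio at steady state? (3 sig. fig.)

1.47

k = ln 2 / 5.05 = 0.1373 h⁻¹
Fraction remaining after one interval: e^(−kτ) = e^(−0.1373 × 8.30) = 0.3201
R = 1 / (1 − 0.3201) = 1 / 0.6799 ≈ 1.47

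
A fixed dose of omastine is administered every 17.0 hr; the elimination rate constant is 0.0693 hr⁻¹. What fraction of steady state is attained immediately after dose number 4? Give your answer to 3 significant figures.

f_n = 1 − e^(−nkτ) = 1 − e^(−4 × 0.06930 × 17.0) = 1 − e^(−4.712) = 1 − 0.008983 ≈ 0.991

0.991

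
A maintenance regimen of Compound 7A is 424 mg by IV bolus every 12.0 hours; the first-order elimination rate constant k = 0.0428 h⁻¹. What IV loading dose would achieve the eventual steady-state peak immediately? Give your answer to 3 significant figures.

Accumulation ratio R = 1 / (1 − e^(−kτ)) = 1 / (1 − e^(−0.04280×12.0)) = 1 / (1 − 0.5983) = 2.490
Loading dose = maintenance dose × R = 424 × 2.490 ≈ 1060 mg

1060 mg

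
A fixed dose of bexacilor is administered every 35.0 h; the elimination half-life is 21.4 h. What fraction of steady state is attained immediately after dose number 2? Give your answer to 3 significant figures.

0.896

k = ln 2 / 21.4 = 0.03239 h⁻¹
f_n = 1 − e^(−nkτ) = 1 − e^(−2 × 0.03239 × 35.0) = 1 − e^(−2.267) = 1 − 0.1036 ≈ 0.896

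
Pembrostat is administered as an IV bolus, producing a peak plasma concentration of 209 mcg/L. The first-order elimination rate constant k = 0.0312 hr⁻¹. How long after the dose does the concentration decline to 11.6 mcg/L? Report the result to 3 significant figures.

C(t) = C₀ e^(−kt)  ⇒  t = ln(C₀/C) / k
t = ln(209/11.6) / 0.03120 = 2.891 / 0.03120 ≈ 92.7 hours

92.7 hours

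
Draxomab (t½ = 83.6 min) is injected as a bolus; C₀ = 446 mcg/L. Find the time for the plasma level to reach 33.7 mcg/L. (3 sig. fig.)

312 minutes

k = ln 2 / 83.6 = 0.008291 min⁻¹
C(t) = C₀ e^(−kt)  ⇒  t = ln(C₀/C) / k
t = ln(446/33.7) / 0.008291 = 2.583 / 0.008291 ≈ 312 minutes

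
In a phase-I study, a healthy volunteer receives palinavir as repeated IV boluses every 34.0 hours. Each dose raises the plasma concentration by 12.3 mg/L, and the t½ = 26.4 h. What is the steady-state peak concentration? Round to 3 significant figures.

20.8 mg/L

k = ln 2 / 26.4 = 0.02626 h⁻¹
Fraction remaining after one interval: e^(−kτ) = e^(−0.02626 × 34.0) = 0.4096
R = 1 / (1 − 0.4096) = 1.694
Css,max = 12.3 × 1.694 ≈ 20.8 mg/L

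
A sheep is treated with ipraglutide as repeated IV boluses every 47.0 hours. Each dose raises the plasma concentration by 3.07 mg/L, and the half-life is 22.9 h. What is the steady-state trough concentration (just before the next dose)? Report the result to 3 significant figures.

0.975 mg/L

k = ln 2 / 22.9 = 0.03027 h⁻¹
Fraction remaining after one interval: e^(−kτ) = e^(−0.03027 × 47.0) = 0.2411
R = 1 / (1 − 0.2411) = 1.318
Css,max = 3.07 × 1.318 = 4.045 mg/L
Css,min = Css,max × e^(−kτ) = 4.045 × 0.2411 ≈ 0.975 mg/L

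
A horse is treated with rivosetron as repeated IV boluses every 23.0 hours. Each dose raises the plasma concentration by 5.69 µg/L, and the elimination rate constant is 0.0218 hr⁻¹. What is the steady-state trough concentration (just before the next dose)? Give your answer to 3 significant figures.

Fraction remaining after one interval: e^(−kτ) = e^(−0.02180 × 23.0) = 0.6057
R = 1 / (1 − 0.6057) = 2.536
Css,max = 5.69 × 2.536 = 14.43 µg/L
Css,min = Css,max × e^(−kτ) = 14.43 × 0.6057 ≈ 8.74 µg/L

8.74 µg/L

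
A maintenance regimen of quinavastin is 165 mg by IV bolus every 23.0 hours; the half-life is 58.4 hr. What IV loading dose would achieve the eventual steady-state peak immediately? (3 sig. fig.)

k = ln 2 / 58.4 = 0.01187 hr⁻¹
Accumulation ratio R = 1 / (1 − e^(−kτ)) = 1 / (1 − e^(−0.01187×23.0)) = 1 / (1 − 0.7611) = 4.186
Loading dose = maintenance dose × R = 165 × 4.186 ≈ 691 mg

691 mg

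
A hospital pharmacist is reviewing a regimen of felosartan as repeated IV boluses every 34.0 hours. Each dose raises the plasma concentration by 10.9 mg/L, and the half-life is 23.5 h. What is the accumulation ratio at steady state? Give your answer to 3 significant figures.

k = ln 2 / 23.5 = 0.02950 h⁻¹
Fraction remaining after one interval: e^(−kτ) = e^(−0.02950 × 34.0) = 0.3668
R = 1 / (1 − 0.3668) = 1 / 0.6332 ≈ 1.58

1.58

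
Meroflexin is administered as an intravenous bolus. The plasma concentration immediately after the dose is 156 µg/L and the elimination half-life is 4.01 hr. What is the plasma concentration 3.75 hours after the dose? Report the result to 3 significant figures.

81.6 µg/L

k = ln 2 / 4.01 = 0.1729 hr⁻¹
3.75 hr is 0.9352 half-lives, so C = 156 × (1/2)^0.9352 = 156 × 0.5230 ≈ 81.6 µg/L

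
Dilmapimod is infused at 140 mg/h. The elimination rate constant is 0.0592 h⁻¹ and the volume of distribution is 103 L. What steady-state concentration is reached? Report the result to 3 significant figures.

23.0 mg/L

CL = k · V = 0.0592 × 103 = 6.098 L/h
Css = rate / CL = 140 / 6.098 ≈ 23.0 mg/L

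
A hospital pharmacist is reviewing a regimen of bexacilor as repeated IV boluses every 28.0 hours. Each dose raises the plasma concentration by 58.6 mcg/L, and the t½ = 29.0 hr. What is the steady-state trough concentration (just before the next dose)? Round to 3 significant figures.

k = ln 2 / 29.0 = 0.02390 hr⁻¹
Fraction remaining after one interval: e^(−kτ) = e^(−0.02390 × 28.0) = 0.5121
R = 1 / (1 − 0.5121) = 2.050
Css,max = 58.6 × 2.050 = 120.1 mcg/L
Css,min = Css,max × e^(−kτ) = 120.1 × 0.5121 ≈ 61.5 mcg/L

61.5 mcg/L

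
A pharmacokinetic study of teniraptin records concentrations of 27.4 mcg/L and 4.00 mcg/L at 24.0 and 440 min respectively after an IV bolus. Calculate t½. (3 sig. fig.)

k = ln(C₁/C₂) / (t₂ − t₁) = ln(27.4/4.00) / (440 − 24.0)
  = 1.924 / 416.0 = 0.004626 min⁻¹
t½ = ln 2 / k = ln 2 / 0.004626 ≈ 150 minutes

150 minutes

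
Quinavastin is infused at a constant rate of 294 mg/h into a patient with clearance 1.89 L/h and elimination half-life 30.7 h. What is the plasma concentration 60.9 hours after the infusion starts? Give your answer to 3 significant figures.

Css = rate / CL = 294 / 1.89 = 155.6 mg/L
k = ln 2 / 30.7 = 0.02258 h⁻¹
C(t) = Css (1 − e^(−kt)) = 155.6 × (1 − e^(−1.375)) = 155.6 × 0.7472 ≈ 116 mg/L

116 mg/L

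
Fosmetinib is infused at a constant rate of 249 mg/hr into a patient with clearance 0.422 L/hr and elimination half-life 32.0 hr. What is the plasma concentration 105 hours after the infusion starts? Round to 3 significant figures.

529 mg/L

Css = rate / CL = 249 / 0.422 = 590.0 mg/L
k = ln 2 / 32.0 = 0.02166 hr⁻¹
C(t) = Css (1 − e^(−kt)) = 590.0 × (1 − e^(−2.274)) = 590.0 × 0.8971 ≈ 529 mg/L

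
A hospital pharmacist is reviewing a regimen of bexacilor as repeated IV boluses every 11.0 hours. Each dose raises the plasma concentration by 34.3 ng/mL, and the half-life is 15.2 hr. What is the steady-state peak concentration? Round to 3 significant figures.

87.0 ng/mL

k = ln 2 / 15.2 = 0.04560 hr⁻¹
Fraction remaining after one interval: e^(−kτ) = e^(−0.04560 × 11.0) = 0.6055
R = 1 / (1 − 0.6055) = 2.535
Css,max = 34.3 × 2.535 ≈ 87.0 ng/mL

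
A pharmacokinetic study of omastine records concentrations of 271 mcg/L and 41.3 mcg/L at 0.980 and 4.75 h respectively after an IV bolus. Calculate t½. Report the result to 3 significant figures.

k = ln(C₁/C₂) / (t₂ − t₁) = ln(271/41.3) / (4.75 − 0.980)
  = 1.881 / 3.770 = 0.4990 h⁻¹
t½ = ln 2 / k = ln 2 / 0.4990 ≈ 1.39 hours

1.39 hours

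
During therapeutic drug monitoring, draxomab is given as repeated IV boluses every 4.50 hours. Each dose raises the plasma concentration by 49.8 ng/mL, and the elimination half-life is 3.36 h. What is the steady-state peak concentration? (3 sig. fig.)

k = ln 2 / 3.36 = 0.2063 h⁻¹
Fraction remaining after one interval: e^(−kτ) = e^(−0.2063 × 4.50) = 0.3952
R = 1 / (1 − 0.3952) = 1.653
Css,max = 49.8 × 1.653 ≈ 82.3 ng/mL

82.3 ng/mL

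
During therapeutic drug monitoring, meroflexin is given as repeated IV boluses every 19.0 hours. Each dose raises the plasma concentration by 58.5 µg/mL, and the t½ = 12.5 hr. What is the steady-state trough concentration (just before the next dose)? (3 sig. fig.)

k = ln 2 / 12.5 = 0.05545 hr⁻¹
Fraction remaining after one interval: e^(−kτ) = e^(−0.05545 × 19.0) = 0.3487
R = 1 / (1 − 0.3487) = 1.535
Css,max = 58.5 × 1.535 = 89.82 µg/mL
Css,min = Css,max × e^(−kτ) = 89.82 × 0.3487 ≈ 31.3 µg/mL

31.3 µg/mL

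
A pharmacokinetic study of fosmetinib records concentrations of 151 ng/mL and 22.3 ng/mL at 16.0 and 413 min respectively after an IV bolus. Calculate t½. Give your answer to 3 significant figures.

k = ln(C₁/C₂) / (t₂ − t₁) = ln(151/22.3) / (413 − 16.0)
  = 1.913 / 397.0 = 0.004818 min⁻¹
t½ = ln 2 / k = ln 2 / 0.004818 ≈ 144 minutes

144 minutes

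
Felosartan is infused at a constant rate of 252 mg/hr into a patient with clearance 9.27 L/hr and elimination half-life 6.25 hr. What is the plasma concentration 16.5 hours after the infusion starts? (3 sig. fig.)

Css = rate / CL = 252 / 9.27 = 27.18 mg/L
k = ln 2 / 6.25 = 0.1109 hr⁻¹
C(t) = Css (1 − e^(−kt)) = 27.18 × (1 − e^(−1.830)) = 27.18 × 0.8396 ≈ 22.8 mg/L

22.8 mg/L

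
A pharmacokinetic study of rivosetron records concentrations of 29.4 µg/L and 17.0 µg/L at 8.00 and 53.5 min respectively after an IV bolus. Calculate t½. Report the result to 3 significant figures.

57.6 minutes

k = ln(C₁/C₂) / (t₂ − t₁) = ln(29.4/17.0) / (53.5 − 8.00)
  = 0.5478 / 45.50 = 0.01204 min⁻¹
t½ = ln 2 / k = ln 2 / 0.01204 ≈ 57.6 minutes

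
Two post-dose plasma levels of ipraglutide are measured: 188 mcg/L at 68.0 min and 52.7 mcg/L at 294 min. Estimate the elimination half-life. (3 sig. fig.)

123 minutes

k = ln(C₁/C₂) / (t₂ − t₁) = ln(188/52.7) / (294 − 68.0)
  = 1.272 / 226.0 = 0.005628 min⁻¹
t½ = ln 2 / k = ln 2 / 0.005628 ≈ 123 minutes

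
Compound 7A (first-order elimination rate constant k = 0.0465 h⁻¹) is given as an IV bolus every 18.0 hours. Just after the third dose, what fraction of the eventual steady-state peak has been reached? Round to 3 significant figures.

f_n = 1 − e^(−nkτ) = 1 − e^(−3 × 0.04650 × 18.0) = 1 − e^(−2.511) = 1 − 0.08119 ≈ 0.919

0.919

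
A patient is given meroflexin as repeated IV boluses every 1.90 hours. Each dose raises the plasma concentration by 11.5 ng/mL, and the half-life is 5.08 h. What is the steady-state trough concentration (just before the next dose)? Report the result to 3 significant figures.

38.9 ng/mL

k = ln 2 / 5.08 = 0.1364 h⁻¹
Fraction remaining after one interval: e^(−kτ) = e^(−0.1364 × 1.90) = 0.7716
R = 1 / (1 − 0.7716) = 4.379
Css,max = 11.5 × 4.379 = 50.36 ng/mL
Css,min = Css,max × e^(−kτ) = 50.36 × 0.7716 ≈ 38.9 ng/mL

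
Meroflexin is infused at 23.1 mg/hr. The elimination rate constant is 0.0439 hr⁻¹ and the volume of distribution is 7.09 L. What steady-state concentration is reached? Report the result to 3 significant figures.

74.2 µg/mL

CL = k · V = 0.0439 × 7.09 = 0.3113 L/hr
Css = rate / CL = 23.1 / 0.3113 ≈ 74.2 µg/mL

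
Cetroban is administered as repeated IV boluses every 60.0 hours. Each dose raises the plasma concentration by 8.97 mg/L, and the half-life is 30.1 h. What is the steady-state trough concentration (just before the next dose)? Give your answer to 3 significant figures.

3.01 mg/L

k = ln 2 / 30.1 = 0.02303 h⁻¹
Fraction remaining after one interval: e^(−kτ) = e^(−0.02303 × 60.0) = 0.2512
R = 1 / (1 − 0.2512) = 1.335
Css,max = 8.97 × 1.335 = 11.98 mg/L
Css,min = Css,max × e^(−kτ) = 11.98 × 0.2512 ≈ 3.01 mg/L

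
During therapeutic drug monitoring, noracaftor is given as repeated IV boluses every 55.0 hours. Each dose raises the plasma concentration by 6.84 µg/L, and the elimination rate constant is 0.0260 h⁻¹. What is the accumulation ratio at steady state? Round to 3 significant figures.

1.31

Fraction remaining after one interval: e^(−kτ) = e^(−0.02600 × 55.0) = 0.2393
R = 1 / (1 − 0.2393) = 1 / 0.7607 ≈ 1.31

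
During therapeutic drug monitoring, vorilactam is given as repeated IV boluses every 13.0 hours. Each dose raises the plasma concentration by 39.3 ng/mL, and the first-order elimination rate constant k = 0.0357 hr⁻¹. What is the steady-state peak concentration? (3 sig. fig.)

106 ng/mL

Fraction remaining after one interval: e^(−kτ) = e^(−0.03570 × 13.0) = 0.6287
R = 1 / (1 − 0.6287) = 2.693
Css,max = 39.3 × 2.693 ≈ 106 ng/mL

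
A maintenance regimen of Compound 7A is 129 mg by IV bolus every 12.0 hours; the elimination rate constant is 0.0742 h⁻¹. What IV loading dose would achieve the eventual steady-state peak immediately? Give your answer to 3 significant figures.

Accumulation ratio R = 1 / (1 − e^(−kτ)) = 1 / (1 − e^(−0.07420×12.0)) = 1 / (1 − 0.4105) = 1.696
Loading dose = maintenance dose × R = 129 × 1.696 ≈ 219 mg

219 mg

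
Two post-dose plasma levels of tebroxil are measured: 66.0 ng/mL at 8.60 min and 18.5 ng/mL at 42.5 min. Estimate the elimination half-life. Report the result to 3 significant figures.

k = ln(C₁/C₂) / (t₂ − t₁) = ln(66.0/18.5) / (42.5 − 8.60)
  = 1.272 / 33.90 = 0.03752 min⁻¹
t½ = ln 2 / k = ln 2 / 0.03752 ≈ 18.5 minutes

18.5 minutes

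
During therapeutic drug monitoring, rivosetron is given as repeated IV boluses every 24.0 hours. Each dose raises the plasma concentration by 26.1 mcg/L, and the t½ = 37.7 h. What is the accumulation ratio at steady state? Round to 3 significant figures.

2.80

k = ln 2 / 37.7 = 0.01839 h⁻¹
Fraction remaining after one interval: e^(−kτ) = e^(−0.01839 × 24.0) = 0.6432
R = 1 / (1 − 0.6432) = 1 / 0.3568 ≈ 2.80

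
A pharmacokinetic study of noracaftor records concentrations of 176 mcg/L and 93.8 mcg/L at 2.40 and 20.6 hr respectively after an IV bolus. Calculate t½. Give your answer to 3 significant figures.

20.0 hours

k = ln(C₁/C₂) / (t₂ − t₁) = ln(176/93.8) / (20.6 − 2.40)
  = 0.6293 / 18.20 = 0.03458 hr⁻¹
t½ = ln 2 / k = ln 2 / 0.03458 ≈ 20.0 hours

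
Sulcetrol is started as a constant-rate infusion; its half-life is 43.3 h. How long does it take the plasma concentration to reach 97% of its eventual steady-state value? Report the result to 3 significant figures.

219 hours

k = ln 2 / 43.3 = 0.01601 h⁻¹
f = 1 − e^(−kt)  ⇒  t = −ln(1 − f) / k
t = −ln(1 − 0.97) / 0.01601 = 3.507 / 0.01601 ≈ 219 hours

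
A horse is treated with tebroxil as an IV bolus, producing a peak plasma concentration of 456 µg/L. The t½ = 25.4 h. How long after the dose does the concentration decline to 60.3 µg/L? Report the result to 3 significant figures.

74.1 hours

k = ln 2 / 25.4 = 0.02729 h⁻¹
C(t) = C₀ e^(−kt)  ⇒  t = ln(C₀/C) / k
t = ln(456/60.3) / 0.02729 = 2.023 / 0.02729 ≈ 74.1 hours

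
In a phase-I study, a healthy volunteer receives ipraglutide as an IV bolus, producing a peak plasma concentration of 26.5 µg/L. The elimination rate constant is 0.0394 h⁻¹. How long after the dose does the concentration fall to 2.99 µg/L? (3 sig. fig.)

55.4 hours

C(t) = C₀ e^(−kt)  ⇒  t = ln(C₀/C) / k
t = ln(26.5/2.99) / 0.03940 = 2.182 / 0.03940 ≈ 55.4 hours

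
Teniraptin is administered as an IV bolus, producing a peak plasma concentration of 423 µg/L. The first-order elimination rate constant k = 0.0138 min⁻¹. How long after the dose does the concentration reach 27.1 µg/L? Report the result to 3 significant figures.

C(t) = C₀ e^(−kt)  ⇒  t = ln(C₀/C) / k
t = ln(423/27.1) / 0.01380 = 2.748 / 0.01380 ≈ 199 minutes

199 minutes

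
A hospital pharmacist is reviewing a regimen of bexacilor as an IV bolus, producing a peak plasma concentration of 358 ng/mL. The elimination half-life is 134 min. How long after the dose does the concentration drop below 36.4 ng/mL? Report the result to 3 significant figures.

442 minutes

k = ln 2 / 134 = 0.005173 min⁻¹
C(t) = C₀ e^(−kt)  ⇒  t = ln(C₀/C) / k
t = ln(358/36.4) / 0.005173 = 2.286 / 0.005173 ≈ 442 minutes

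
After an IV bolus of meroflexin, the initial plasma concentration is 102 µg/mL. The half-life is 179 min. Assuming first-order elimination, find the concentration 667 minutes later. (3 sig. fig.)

k = ln 2 / 179 = 0.003872 min⁻¹
667 min is 3.726 half-lives, so C = 102 × (1/2)^3.726 = 102 × 0.07556 ≈ 7.71 µg/mL

7.71 µg/mL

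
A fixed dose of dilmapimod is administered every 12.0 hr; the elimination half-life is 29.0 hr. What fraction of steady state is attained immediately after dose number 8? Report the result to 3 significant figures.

k = ln 2 / 29.0 = 0.02390 hr⁻¹
f_n = 1 − e^(−nkτ) = 1 − e^(−8 × 0.02390 × 12.0) = 1 − e^(−2.295) = 1 − 0.1008 ≈ 0.899

0.899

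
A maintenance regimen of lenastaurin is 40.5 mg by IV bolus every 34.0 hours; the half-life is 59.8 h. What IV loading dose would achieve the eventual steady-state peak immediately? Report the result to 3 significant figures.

124 mg

k = ln 2 / 59.8 = 0.01159 h⁻¹
Accumulation ratio R = 1 / (1 − e^(−kτ)) = 1 / (1 − e^(−0.01159×34.0)) = 1 / (1 − 0.6743) = 3.070
Loading dose = maintenance dose × R = 40.5 × 3.070 ≈ 124 mg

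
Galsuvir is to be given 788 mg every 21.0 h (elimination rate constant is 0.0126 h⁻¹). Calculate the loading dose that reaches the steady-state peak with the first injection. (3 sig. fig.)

3390 mg

Accumulation ratio R = 1 / (1 − e^(−kτ)) = 1 / (1 − e^(−0.01260×21.0)) = 1 / (1 − 0.7675) = 4.301
Loading dose = maintenance dose × R = 788 × 4.301 ≈ 3390 mg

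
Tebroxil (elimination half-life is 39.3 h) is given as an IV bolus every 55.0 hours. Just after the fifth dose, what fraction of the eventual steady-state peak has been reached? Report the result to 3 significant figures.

k = ln 2 / 39.3 = 0.01764 h⁻¹
f_n = 1 − e^(−nkτ) = 1 − e^(−5 × 0.01764 × 55.0) = 1 − e^(−4.850) = 1 − 0.007826 ≈ 0.992

0.992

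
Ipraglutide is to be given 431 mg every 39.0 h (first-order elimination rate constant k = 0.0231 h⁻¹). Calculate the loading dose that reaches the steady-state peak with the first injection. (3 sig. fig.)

Accumulation ratio R = 1 / (1 − e^(−kτ)) = 1 / (1 − e^(−0.02310×39.0)) = 1 / (1 − 0.4062) = 1.684
Loading dose = maintenance dose × R = 431 × 1.684 ≈ 726 mg

726 mg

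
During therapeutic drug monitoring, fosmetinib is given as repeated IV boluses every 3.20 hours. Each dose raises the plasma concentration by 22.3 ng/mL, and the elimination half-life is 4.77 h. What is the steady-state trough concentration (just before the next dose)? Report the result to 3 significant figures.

k = ln 2 / 4.77 = 0.1453 h⁻¹
Fraction remaining after one interval: e^(−kτ) = e^(−0.1453 × 3.20) = 0.6281
R = 1 / (1 − 0.6281) = 2.689
Css,max = 22.3 × 2.689 = 59.97 ng/mL
Css,min = Css,max × e^(−kτ) = 59.97 × 0.6281 ≈ 37.7 ng/mL

37.7 ng/mL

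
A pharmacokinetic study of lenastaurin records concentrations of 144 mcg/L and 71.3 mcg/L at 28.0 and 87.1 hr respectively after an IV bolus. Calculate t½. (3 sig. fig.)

k = ln(C₁/C₂) / (t₂ − t₁) = ln(144/71.3) / (87.1 − 28.0)
  = 0.7029 / 59.10 = 0.01189 hr⁻¹
t½ = ln 2 / k = ln 2 / 0.01189 ≈ 58.3 hours

58.3 hours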